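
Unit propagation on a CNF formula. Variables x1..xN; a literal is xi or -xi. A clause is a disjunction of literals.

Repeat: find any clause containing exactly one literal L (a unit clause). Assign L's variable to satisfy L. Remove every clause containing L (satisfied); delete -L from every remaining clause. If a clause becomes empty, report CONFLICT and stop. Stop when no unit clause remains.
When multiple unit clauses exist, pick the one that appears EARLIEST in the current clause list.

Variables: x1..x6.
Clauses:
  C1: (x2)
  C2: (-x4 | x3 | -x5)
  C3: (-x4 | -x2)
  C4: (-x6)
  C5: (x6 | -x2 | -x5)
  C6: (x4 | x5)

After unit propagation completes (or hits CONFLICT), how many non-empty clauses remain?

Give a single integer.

Answer: 0

Derivation:
unit clause [2] forces x2=T; simplify:
  drop -2 from [-4, -2] -> [-4]
  drop -2 from [6, -2, -5] -> [6, -5]
  satisfied 1 clause(s); 5 remain; assigned so far: [2]
unit clause [-4] forces x4=F; simplify:
  drop 4 from [4, 5] -> [5]
  satisfied 2 clause(s); 3 remain; assigned so far: [2, 4]
unit clause [-6] forces x6=F; simplify:
  drop 6 from [6, -5] -> [-5]
  satisfied 1 clause(s); 2 remain; assigned so far: [2, 4, 6]
unit clause [-5] forces x5=F; simplify:
  drop 5 from [5] -> [] (empty!)
  satisfied 1 clause(s); 1 remain; assigned so far: [2, 4, 5, 6]
CONFLICT (empty clause)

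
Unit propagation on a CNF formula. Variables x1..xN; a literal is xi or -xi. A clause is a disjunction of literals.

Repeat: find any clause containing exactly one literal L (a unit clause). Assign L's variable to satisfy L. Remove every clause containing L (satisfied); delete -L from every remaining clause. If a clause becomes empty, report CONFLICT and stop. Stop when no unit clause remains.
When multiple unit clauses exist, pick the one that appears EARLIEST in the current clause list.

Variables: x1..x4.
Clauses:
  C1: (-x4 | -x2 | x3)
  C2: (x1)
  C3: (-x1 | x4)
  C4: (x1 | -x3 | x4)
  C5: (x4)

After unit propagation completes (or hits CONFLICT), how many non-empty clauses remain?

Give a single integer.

unit clause [1] forces x1=T; simplify:
  drop -1 from [-1, 4] -> [4]
  satisfied 2 clause(s); 3 remain; assigned so far: [1]
unit clause [4] forces x4=T; simplify:
  drop -4 from [-4, -2, 3] -> [-2, 3]
  satisfied 2 clause(s); 1 remain; assigned so far: [1, 4]

Answer: 1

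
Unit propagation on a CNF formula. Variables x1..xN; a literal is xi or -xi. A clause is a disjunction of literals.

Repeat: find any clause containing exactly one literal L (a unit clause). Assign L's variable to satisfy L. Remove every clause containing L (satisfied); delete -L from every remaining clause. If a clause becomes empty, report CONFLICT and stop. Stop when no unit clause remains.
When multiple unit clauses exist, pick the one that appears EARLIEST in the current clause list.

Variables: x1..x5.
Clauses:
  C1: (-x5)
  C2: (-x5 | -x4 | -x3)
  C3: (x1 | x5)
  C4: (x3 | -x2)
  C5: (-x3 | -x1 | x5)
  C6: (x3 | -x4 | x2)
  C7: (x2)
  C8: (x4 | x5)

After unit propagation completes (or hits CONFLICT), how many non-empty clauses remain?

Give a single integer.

Answer: 2

Derivation:
unit clause [-5] forces x5=F; simplify:
  drop 5 from [1, 5] -> [1]
  drop 5 from [-3, -1, 5] -> [-3, -1]
  drop 5 from [4, 5] -> [4]
  satisfied 2 clause(s); 6 remain; assigned so far: [5]
unit clause [1] forces x1=T; simplify:
  drop -1 from [-3, -1] -> [-3]
  satisfied 1 clause(s); 5 remain; assigned so far: [1, 5]
unit clause [-3] forces x3=F; simplify:
  drop 3 from [3, -2] -> [-2]
  drop 3 from [3, -4, 2] -> [-4, 2]
  satisfied 1 clause(s); 4 remain; assigned so far: [1, 3, 5]
unit clause [-2] forces x2=F; simplify:
  drop 2 from [-4, 2] -> [-4]
  drop 2 from [2] -> [] (empty!)
  satisfied 1 clause(s); 3 remain; assigned so far: [1, 2, 3, 5]
CONFLICT (empty clause)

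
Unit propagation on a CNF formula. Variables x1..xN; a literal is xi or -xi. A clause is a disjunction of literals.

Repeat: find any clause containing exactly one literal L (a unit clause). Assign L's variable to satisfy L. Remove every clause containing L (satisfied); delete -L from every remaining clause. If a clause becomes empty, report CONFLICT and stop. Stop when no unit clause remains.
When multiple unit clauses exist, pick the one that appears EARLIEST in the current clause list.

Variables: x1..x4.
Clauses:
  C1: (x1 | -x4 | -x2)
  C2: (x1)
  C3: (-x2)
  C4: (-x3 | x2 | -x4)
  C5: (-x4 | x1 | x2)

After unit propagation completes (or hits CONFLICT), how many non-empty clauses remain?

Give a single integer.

unit clause [1] forces x1=T; simplify:
  satisfied 3 clause(s); 2 remain; assigned so far: [1]
unit clause [-2] forces x2=F; simplify:
  drop 2 from [-3, 2, -4] -> [-3, -4]
  satisfied 1 clause(s); 1 remain; assigned so far: [1, 2]

Answer: 1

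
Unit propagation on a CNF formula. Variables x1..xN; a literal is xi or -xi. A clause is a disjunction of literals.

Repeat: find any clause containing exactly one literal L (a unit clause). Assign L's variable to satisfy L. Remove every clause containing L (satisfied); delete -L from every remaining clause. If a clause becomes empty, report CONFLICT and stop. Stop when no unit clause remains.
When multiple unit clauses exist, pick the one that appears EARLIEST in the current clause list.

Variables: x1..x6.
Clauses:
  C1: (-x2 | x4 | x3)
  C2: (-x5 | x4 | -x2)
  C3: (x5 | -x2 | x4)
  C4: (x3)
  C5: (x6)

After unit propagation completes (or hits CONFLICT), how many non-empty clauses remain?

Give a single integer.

Answer: 2

Derivation:
unit clause [3] forces x3=T; simplify:
  satisfied 2 clause(s); 3 remain; assigned so far: [3]
unit clause [6] forces x6=T; simplify:
  satisfied 1 clause(s); 2 remain; assigned so far: [3, 6]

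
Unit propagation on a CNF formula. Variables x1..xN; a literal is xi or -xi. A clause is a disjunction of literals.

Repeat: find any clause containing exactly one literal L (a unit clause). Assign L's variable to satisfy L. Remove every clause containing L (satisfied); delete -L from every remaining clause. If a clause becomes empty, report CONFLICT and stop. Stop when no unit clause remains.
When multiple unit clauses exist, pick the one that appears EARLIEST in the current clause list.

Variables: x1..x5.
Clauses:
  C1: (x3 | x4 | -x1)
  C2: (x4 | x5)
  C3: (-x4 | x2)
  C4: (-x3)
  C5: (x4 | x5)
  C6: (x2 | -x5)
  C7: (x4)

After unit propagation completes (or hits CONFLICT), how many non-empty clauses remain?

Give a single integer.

unit clause [-3] forces x3=F; simplify:
  drop 3 from [3, 4, -1] -> [4, -1]
  satisfied 1 clause(s); 6 remain; assigned so far: [3]
unit clause [4] forces x4=T; simplify:
  drop -4 from [-4, 2] -> [2]
  satisfied 4 clause(s); 2 remain; assigned so far: [3, 4]
unit clause [2] forces x2=T; simplify:
  satisfied 2 clause(s); 0 remain; assigned so far: [2, 3, 4]

Answer: 0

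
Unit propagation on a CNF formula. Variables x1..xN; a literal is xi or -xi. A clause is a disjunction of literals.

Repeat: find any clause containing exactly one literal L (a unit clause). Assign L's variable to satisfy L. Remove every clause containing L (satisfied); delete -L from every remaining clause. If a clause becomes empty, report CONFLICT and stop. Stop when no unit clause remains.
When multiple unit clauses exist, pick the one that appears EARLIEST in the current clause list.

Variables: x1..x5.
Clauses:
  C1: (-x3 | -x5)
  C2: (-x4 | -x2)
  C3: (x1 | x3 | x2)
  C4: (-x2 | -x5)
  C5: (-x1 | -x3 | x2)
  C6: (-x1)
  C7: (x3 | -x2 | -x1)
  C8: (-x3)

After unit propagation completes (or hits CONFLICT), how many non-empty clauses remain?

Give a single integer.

Answer: 0

Derivation:
unit clause [-1] forces x1=F; simplify:
  drop 1 from [1, 3, 2] -> [3, 2]
  satisfied 3 clause(s); 5 remain; assigned so far: [1]
unit clause [-3] forces x3=F; simplify:
  drop 3 from [3, 2] -> [2]
  satisfied 2 clause(s); 3 remain; assigned so far: [1, 3]
unit clause [2] forces x2=T; simplify:
  drop -2 from [-4, -2] -> [-4]
  drop -2 from [-2, -5] -> [-5]
  satisfied 1 clause(s); 2 remain; assigned so far: [1, 2, 3]
unit clause [-4] forces x4=F; simplify:
  satisfied 1 clause(s); 1 remain; assigned so far: [1, 2, 3, 4]
unit clause [-5] forces x5=F; simplify:
  satisfied 1 clause(s); 0 remain; assigned so far: [1, 2, 3, 4, 5]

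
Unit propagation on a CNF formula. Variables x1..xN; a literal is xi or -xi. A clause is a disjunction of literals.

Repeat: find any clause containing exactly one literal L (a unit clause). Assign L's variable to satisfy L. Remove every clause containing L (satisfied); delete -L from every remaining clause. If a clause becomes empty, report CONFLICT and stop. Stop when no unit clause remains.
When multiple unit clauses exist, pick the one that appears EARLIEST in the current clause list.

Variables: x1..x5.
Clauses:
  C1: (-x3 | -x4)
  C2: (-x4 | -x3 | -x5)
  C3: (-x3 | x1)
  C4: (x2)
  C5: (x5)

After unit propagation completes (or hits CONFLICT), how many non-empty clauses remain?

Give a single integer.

unit clause [2] forces x2=T; simplify:
  satisfied 1 clause(s); 4 remain; assigned so far: [2]
unit clause [5] forces x5=T; simplify:
  drop -5 from [-4, -3, -5] -> [-4, -3]
  satisfied 1 clause(s); 3 remain; assigned so far: [2, 5]

Answer: 3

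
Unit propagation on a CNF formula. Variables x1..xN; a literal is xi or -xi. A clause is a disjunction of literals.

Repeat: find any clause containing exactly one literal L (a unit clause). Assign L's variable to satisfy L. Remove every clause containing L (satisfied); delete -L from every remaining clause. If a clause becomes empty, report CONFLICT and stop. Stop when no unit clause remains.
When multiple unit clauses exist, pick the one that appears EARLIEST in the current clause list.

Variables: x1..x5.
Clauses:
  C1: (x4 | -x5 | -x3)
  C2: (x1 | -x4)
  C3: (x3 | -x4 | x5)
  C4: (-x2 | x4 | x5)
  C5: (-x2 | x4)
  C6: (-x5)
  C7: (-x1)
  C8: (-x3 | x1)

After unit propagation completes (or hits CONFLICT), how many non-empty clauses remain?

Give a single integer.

Answer: 0

Derivation:
unit clause [-5] forces x5=F; simplify:
  drop 5 from [3, -4, 5] -> [3, -4]
  drop 5 from [-2, 4, 5] -> [-2, 4]
  satisfied 2 clause(s); 6 remain; assigned so far: [5]
unit clause [-1] forces x1=F; simplify:
  drop 1 from [1, -4] -> [-4]
  drop 1 from [-3, 1] -> [-3]
  satisfied 1 clause(s); 5 remain; assigned so far: [1, 5]
unit clause [-4] forces x4=F; simplify:
  drop 4 from [-2, 4] -> [-2]
  drop 4 from [-2, 4] -> [-2]
  satisfied 2 clause(s); 3 remain; assigned so far: [1, 4, 5]
unit clause [-2] forces x2=F; simplify:
  satisfied 2 clause(s); 1 remain; assigned so far: [1, 2, 4, 5]
unit clause [-3] forces x3=F; simplify:
  satisfied 1 clause(s); 0 remain; assigned so far: [1, 2, 3, 4, 5]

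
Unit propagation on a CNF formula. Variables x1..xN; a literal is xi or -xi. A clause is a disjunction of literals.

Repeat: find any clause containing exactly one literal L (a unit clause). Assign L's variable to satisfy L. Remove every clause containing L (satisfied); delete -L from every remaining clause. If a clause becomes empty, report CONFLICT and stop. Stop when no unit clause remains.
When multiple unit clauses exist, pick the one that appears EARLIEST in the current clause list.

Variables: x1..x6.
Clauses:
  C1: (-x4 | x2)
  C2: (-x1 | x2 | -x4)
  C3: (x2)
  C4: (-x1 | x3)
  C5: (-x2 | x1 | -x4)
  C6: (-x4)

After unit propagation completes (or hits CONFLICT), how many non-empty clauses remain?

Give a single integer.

unit clause [2] forces x2=T; simplify:
  drop -2 from [-2, 1, -4] -> [1, -4]
  satisfied 3 clause(s); 3 remain; assigned so far: [2]
unit clause [-4] forces x4=F; simplify:
  satisfied 2 clause(s); 1 remain; assigned so far: [2, 4]

Answer: 1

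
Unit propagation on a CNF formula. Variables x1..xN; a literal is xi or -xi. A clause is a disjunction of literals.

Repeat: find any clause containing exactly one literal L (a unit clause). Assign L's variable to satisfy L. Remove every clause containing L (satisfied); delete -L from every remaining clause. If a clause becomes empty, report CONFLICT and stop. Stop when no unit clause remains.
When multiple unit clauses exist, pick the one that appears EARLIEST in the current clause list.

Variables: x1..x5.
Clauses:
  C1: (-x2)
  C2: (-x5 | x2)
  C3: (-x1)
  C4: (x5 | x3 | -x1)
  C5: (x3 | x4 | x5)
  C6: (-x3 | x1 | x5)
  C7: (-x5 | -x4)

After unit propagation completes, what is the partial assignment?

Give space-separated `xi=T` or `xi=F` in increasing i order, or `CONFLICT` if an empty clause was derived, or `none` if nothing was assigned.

Answer: x1=F x2=F x3=F x4=T x5=F

Derivation:
unit clause [-2] forces x2=F; simplify:
  drop 2 from [-5, 2] -> [-5]
  satisfied 1 clause(s); 6 remain; assigned so far: [2]
unit clause [-5] forces x5=F; simplify:
  drop 5 from [5, 3, -1] -> [3, -1]
  drop 5 from [3, 4, 5] -> [3, 4]
  drop 5 from [-3, 1, 5] -> [-3, 1]
  satisfied 2 clause(s); 4 remain; assigned so far: [2, 5]
unit clause [-1] forces x1=F; simplify:
  drop 1 from [-3, 1] -> [-3]
  satisfied 2 clause(s); 2 remain; assigned so far: [1, 2, 5]
unit clause [-3] forces x3=F; simplify:
  drop 3 from [3, 4] -> [4]
  satisfied 1 clause(s); 1 remain; assigned so far: [1, 2, 3, 5]
unit clause [4] forces x4=T; simplify:
  satisfied 1 clause(s); 0 remain; assigned so far: [1, 2, 3, 4, 5]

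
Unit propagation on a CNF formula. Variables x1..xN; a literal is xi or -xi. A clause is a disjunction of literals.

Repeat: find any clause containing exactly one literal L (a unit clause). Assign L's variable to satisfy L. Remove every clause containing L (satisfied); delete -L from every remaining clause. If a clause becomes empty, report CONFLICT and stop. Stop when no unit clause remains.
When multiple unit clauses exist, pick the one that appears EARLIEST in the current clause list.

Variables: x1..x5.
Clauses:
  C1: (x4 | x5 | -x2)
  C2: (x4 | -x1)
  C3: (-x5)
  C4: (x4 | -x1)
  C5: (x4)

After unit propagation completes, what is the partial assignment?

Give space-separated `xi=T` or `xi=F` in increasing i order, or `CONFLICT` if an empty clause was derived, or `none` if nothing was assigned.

unit clause [-5] forces x5=F; simplify:
  drop 5 from [4, 5, -2] -> [4, -2]
  satisfied 1 clause(s); 4 remain; assigned so far: [5]
unit clause [4] forces x4=T; simplify:
  satisfied 4 clause(s); 0 remain; assigned so far: [4, 5]

Answer: x4=T x5=F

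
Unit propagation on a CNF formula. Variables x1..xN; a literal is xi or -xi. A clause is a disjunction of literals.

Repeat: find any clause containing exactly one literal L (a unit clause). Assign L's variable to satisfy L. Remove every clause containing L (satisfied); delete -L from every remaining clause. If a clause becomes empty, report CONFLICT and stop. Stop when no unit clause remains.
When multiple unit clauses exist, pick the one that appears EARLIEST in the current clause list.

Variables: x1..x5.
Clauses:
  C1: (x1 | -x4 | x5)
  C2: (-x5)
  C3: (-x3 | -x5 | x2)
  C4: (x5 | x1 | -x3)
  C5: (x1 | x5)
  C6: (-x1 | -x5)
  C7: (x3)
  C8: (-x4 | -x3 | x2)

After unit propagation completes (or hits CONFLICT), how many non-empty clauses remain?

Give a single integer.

Answer: 1

Derivation:
unit clause [-5] forces x5=F; simplify:
  drop 5 from [1, -4, 5] -> [1, -4]
  drop 5 from [5, 1, -3] -> [1, -3]
  drop 5 from [1, 5] -> [1]
  satisfied 3 clause(s); 5 remain; assigned so far: [5]
unit clause [1] forces x1=T; simplify:
  satisfied 3 clause(s); 2 remain; assigned so far: [1, 5]
unit clause [3] forces x3=T; simplify:
  drop -3 from [-4, -3, 2] -> [-4, 2]
  satisfied 1 clause(s); 1 remain; assigned so far: [1, 3, 5]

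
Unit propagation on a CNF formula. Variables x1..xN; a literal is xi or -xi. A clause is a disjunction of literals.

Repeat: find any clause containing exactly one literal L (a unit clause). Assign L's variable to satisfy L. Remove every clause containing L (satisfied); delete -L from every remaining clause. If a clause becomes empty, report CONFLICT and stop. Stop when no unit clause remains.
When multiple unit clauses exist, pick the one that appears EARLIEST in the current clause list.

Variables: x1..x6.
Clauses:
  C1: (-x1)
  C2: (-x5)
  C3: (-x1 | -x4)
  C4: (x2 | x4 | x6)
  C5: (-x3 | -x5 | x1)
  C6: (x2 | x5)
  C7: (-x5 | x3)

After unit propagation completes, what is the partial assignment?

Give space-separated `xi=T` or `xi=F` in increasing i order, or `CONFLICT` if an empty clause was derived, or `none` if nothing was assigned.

Answer: x1=F x2=T x5=F

Derivation:
unit clause [-1] forces x1=F; simplify:
  drop 1 from [-3, -5, 1] -> [-3, -5]
  satisfied 2 clause(s); 5 remain; assigned so far: [1]
unit clause [-5] forces x5=F; simplify:
  drop 5 from [2, 5] -> [2]
  satisfied 3 clause(s); 2 remain; assigned so far: [1, 5]
unit clause [2] forces x2=T; simplify:
  satisfied 2 clause(s); 0 remain; assigned so far: [1, 2, 5]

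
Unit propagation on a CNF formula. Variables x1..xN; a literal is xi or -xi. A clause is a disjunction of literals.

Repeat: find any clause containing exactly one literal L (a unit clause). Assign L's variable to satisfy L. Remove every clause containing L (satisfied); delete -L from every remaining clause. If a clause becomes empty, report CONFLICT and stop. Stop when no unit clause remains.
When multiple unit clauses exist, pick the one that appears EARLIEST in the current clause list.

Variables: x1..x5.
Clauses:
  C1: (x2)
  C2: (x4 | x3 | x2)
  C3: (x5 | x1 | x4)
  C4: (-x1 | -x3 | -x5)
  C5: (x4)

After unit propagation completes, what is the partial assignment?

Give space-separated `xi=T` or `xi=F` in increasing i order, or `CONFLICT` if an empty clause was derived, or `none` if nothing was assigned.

unit clause [2] forces x2=T; simplify:
  satisfied 2 clause(s); 3 remain; assigned so far: [2]
unit clause [4] forces x4=T; simplify:
  satisfied 2 clause(s); 1 remain; assigned so far: [2, 4]

Answer: x2=T x4=T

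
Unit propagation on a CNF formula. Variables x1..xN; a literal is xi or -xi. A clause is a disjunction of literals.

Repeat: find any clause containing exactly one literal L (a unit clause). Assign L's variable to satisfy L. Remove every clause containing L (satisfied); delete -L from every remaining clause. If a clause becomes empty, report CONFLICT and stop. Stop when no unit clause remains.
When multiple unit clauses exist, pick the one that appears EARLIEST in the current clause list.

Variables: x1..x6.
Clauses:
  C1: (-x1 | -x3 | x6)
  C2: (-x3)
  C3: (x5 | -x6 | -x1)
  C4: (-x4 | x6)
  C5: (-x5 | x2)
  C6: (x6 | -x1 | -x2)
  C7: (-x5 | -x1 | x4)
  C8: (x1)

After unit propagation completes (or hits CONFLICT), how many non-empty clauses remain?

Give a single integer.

unit clause [-3] forces x3=F; simplify:
  satisfied 2 clause(s); 6 remain; assigned so far: [3]
unit clause [1] forces x1=T; simplify:
  drop -1 from [5, -6, -1] -> [5, -6]
  drop -1 from [6, -1, -2] -> [6, -2]
  drop -1 from [-5, -1, 4] -> [-5, 4]
  satisfied 1 clause(s); 5 remain; assigned so far: [1, 3]

Answer: 5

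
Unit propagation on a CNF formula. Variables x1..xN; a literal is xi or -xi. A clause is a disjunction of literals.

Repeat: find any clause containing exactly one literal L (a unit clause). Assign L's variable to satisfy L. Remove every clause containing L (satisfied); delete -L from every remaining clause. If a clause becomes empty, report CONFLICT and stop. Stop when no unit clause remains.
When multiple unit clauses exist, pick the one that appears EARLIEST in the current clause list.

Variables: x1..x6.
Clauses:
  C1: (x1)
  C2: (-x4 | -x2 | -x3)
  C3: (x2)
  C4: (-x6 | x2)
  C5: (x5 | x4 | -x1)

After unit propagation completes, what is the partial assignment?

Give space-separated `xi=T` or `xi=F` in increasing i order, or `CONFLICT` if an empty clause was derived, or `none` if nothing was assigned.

Answer: x1=T x2=T

Derivation:
unit clause [1] forces x1=T; simplify:
  drop -1 from [5, 4, -1] -> [5, 4]
  satisfied 1 clause(s); 4 remain; assigned so far: [1]
unit clause [2] forces x2=T; simplify:
  drop -2 from [-4, -2, -3] -> [-4, -3]
  satisfied 2 clause(s); 2 remain; assigned so far: [1, 2]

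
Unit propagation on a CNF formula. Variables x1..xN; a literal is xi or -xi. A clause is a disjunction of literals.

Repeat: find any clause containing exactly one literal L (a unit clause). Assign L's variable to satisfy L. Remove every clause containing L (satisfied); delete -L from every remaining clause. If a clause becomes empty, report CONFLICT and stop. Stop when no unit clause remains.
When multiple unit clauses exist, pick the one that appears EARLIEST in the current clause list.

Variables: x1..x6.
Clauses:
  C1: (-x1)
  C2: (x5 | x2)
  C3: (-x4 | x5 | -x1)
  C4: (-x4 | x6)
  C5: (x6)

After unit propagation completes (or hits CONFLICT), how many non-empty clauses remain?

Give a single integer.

unit clause [-1] forces x1=F; simplify:
  satisfied 2 clause(s); 3 remain; assigned so far: [1]
unit clause [6] forces x6=T; simplify:
  satisfied 2 clause(s); 1 remain; assigned so far: [1, 6]

Answer: 1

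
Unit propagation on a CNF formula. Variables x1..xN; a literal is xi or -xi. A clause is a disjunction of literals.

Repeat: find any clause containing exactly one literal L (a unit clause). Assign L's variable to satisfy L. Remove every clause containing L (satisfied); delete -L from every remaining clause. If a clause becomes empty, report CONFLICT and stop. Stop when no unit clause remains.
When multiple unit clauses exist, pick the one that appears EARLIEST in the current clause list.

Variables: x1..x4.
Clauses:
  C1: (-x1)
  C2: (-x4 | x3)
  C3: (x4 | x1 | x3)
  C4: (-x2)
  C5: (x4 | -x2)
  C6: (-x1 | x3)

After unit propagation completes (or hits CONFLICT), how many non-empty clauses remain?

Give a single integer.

Answer: 2

Derivation:
unit clause [-1] forces x1=F; simplify:
  drop 1 from [4, 1, 3] -> [4, 3]
  satisfied 2 clause(s); 4 remain; assigned so far: [1]
unit clause [-2] forces x2=F; simplify:
  satisfied 2 clause(s); 2 remain; assigned so far: [1, 2]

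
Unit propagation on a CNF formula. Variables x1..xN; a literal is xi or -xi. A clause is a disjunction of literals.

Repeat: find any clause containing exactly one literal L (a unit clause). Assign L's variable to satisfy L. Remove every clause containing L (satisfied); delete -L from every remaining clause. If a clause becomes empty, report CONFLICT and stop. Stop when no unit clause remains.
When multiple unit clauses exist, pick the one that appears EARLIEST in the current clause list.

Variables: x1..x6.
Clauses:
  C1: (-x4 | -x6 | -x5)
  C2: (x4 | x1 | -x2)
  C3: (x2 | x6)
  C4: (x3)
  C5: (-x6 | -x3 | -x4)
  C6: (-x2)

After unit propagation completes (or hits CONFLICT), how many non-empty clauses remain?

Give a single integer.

Answer: 0

Derivation:
unit clause [3] forces x3=T; simplify:
  drop -3 from [-6, -3, -4] -> [-6, -4]
  satisfied 1 clause(s); 5 remain; assigned so far: [3]
unit clause [-2] forces x2=F; simplify:
  drop 2 from [2, 6] -> [6]
  satisfied 2 clause(s); 3 remain; assigned so far: [2, 3]
unit clause [6] forces x6=T; simplify:
  drop -6 from [-4, -6, -5] -> [-4, -5]
  drop -6 from [-6, -4] -> [-4]
  satisfied 1 clause(s); 2 remain; assigned so far: [2, 3, 6]
unit clause [-4] forces x4=F; simplify:
  satisfied 2 clause(s); 0 remain; assigned so far: [2, 3, 4, 6]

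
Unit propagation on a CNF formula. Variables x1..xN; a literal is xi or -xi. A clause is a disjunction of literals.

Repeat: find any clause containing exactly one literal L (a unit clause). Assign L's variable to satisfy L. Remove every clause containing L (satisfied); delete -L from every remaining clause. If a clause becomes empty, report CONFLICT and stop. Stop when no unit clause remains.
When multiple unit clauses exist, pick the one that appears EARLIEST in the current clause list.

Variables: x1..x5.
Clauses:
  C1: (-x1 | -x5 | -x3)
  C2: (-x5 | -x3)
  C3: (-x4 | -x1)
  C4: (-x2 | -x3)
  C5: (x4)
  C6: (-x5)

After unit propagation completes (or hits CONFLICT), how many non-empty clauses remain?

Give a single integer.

Answer: 1

Derivation:
unit clause [4] forces x4=T; simplify:
  drop -4 from [-4, -1] -> [-1]
  satisfied 1 clause(s); 5 remain; assigned so far: [4]
unit clause [-1] forces x1=F; simplify:
  satisfied 2 clause(s); 3 remain; assigned so far: [1, 4]
unit clause [-5] forces x5=F; simplify:
  satisfied 2 clause(s); 1 remain; assigned so far: [1, 4, 5]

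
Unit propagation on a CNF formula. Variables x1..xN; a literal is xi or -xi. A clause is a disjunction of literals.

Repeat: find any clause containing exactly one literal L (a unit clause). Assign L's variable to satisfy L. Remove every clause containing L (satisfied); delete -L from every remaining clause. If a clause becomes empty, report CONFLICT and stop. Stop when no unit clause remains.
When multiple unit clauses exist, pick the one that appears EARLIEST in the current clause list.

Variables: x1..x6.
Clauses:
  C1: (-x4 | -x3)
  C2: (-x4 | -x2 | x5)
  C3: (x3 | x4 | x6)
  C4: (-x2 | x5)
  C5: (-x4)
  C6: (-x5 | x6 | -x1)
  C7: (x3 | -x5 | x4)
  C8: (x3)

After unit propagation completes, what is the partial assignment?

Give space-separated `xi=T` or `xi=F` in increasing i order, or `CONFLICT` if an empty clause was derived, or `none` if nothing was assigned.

unit clause [-4] forces x4=F; simplify:
  drop 4 from [3, 4, 6] -> [3, 6]
  drop 4 from [3, -5, 4] -> [3, -5]
  satisfied 3 clause(s); 5 remain; assigned so far: [4]
unit clause [3] forces x3=T; simplify:
  satisfied 3 clause(s); 2 remain; assigned so far: [3, 4]

Answer: x3=T x4=F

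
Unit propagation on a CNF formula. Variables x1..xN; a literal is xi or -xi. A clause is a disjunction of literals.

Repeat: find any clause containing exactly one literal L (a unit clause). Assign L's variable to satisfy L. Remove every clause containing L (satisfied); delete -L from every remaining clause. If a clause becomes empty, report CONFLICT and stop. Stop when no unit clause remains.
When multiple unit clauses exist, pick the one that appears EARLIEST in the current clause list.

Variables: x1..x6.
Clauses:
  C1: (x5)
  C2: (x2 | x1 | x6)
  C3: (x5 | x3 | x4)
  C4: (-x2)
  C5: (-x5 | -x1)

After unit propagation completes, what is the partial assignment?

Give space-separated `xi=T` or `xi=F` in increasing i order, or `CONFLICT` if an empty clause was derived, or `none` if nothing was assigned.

Answer: x1=F x2=F x5=T x6=T

Derivation:
unit clause [5] forces x5=T; simplify:
  drop -5 from [-5, -1] -> [-1]
  satisfied 2 clause(s); 3 remain; assigned so far: [5]
unit clause [-2] forces x2=F; simplify:
  drop 2 from [2, 1, 6] -> [1, 6]
  satisfied 1 clause(s); 2 remain; assigned so far: [2, 5]
unit clause [-1] forces x1=F; simplify:
  drop 1 from [1, 6] -> [6]
  satisfied 1 clause(s); 1 remain; assigned so far: [1, 2, 5]
unit clause [6] forces x6=T; simplify:
  satisfied 1 clause(s); 0 remain; assigned so far: [1, 2, 5, 6]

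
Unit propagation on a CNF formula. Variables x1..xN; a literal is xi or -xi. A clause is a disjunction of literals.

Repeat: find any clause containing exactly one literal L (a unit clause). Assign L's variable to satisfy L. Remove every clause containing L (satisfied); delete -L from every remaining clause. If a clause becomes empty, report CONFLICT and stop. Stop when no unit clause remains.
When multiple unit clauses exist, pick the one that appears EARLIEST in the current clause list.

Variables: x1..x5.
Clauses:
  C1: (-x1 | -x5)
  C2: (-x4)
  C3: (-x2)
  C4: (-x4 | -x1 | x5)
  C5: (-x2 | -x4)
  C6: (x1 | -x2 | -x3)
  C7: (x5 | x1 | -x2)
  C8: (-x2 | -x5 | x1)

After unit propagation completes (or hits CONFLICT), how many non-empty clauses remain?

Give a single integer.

Answer: 1

Derivation:
unit clause [-4] forces x4=F; simplify:
  satisfied 3 clause(s); 5 remain; assigned so far: [4]
unit clause [-2] forces x2=F; simplify:
  satisfied 4 clause(s); 1 remain; assigned so far: [2, 4]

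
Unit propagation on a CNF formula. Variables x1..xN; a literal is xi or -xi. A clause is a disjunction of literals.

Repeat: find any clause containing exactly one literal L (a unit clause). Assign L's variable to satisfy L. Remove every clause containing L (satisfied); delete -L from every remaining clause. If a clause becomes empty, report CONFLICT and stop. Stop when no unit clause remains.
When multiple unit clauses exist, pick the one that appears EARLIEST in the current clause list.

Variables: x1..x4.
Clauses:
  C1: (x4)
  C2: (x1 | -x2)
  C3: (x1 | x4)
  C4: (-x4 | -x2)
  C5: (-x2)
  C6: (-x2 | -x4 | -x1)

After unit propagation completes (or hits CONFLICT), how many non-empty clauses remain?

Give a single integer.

Answer: 0

Derivation:
unit clause [4] forces x4=T; simplify:
  drop -4 from [-4, -2] -> [-2]
  drop -4 from [-2, -4, -1] -> [-2, -1]
  satisfied 2 clause(s); 4 remain; assigned so far: [4]
unit clause [-2] forces x2=F; simplify:
  satisfied 4 clause(s); 0 remain; assigned so far: [2, 4]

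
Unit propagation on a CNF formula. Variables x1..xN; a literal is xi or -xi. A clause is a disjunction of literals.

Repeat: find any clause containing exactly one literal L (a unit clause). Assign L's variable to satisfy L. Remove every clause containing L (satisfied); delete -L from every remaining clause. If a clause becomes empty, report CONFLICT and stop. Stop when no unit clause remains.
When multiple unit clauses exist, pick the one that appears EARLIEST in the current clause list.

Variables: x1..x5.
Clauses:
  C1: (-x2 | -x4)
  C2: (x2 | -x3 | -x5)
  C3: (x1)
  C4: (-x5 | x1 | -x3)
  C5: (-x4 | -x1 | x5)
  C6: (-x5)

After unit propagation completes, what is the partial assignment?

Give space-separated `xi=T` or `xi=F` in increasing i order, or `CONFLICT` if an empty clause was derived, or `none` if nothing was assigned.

Answer: x1=T x4=F x5=F

Derivation:
unit clause [1] forces x1=T; simplify:
  drop -1 from [-4, -1, 5] -> [-4, 5]
  satisfied 2 clause(s); 4 remain; assigned so far: [1]
unit clause [-5] forces x5=F; simplify:
  drop 5 from [-4, 5] -> [-4]
  satisfied 2 clause(s); 2 remain; assigned so far: [1, 5]
unit clause [-4] forces x4=F; simplify:
  satisfied 2 clause(s); 0 remain; assigned so far: [1, 4, 5]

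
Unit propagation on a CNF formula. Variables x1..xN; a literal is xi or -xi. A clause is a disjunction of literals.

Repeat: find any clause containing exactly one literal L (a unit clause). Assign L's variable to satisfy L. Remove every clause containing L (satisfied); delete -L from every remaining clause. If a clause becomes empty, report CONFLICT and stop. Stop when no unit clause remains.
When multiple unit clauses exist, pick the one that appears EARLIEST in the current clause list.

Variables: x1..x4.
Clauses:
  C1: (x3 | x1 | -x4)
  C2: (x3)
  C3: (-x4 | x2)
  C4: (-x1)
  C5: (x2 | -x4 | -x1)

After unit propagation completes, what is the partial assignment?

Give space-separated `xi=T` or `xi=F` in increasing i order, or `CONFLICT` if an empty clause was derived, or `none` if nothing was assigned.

Answer: x1=F x3=T

Derivation:
unit clause [3] forces x3=T; simplify:
  satisfied 2 clause(s); 3 remain; assigned so far: [3]
unit clause [-1] forces x1=F; simplify:
  satisfied 2 clause(s); 1 remain; assigned so far: [1, 3]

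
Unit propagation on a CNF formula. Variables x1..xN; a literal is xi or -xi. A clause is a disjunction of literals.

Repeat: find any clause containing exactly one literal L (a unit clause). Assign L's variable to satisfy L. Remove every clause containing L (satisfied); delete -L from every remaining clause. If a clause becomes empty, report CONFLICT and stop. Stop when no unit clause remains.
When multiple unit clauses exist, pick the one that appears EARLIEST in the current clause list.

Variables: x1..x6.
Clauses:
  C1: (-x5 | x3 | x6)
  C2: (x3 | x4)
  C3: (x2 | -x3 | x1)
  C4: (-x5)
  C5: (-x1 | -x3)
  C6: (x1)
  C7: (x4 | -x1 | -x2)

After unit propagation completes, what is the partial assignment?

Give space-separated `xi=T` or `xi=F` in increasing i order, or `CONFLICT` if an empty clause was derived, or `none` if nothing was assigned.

Answer: x1=T x3=F x4=T x5=F

Derivation:
unit clause [-5] forces x5=F; simplify:
  satisfied 2 clause(s); 5 remain; assigned so far: [5]
unit clause [1] forces x1=T; simplify:
  drop -1 from [-1, -3] -> [-3]
  drop -1 from [4, -1, -2] -> [4, -2]
  satisfied 2 clause(s); 3 remain; assigned so far: [1, 5]
unit clause [-3] forces x3=F; simplify:
  drop 3 from [3, 4] -> [4]
  satisfied 1 clause(s); 2 remain; assigned so far: [1, 3, 5]
unit clause [4] forces x4=T; simplify:
  satisfied 2 clause(s); 0 remain; assigned so far: [1, 3, 4, 5]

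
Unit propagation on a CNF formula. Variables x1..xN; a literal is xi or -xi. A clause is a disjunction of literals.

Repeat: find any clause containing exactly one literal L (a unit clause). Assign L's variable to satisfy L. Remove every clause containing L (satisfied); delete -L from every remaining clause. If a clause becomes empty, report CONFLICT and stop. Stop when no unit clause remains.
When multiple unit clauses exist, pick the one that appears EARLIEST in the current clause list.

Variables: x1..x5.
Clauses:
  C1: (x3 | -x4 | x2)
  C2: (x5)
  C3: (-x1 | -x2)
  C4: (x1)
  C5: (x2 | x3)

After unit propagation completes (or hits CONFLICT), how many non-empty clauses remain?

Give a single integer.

unit clause [5] forces x5=T; simplify:
  satisfied 1 clause(s); 4 remain; assigned so far: [5]
unit clause [1] forces x1=T; simplify:
  drop -1 from [-1, -2] -> [-2]
  satisfied 1 clause(s); 3 remain; assigned so far: [1, 5]
unit clause [-2] forces x2=F; simplify:
  drop 2 from [3, -4, 2] -> [3, -4]
  drop 2 from [2, 3] -> [3]
  satisfied 1 clause(s); 2 remain; assigned so far: [1, 2, 5]
unit clause [3] forces x3=T; simplify:
  satisfied 2 clause(s); 0 remain; assigned so far: [1, 2, 3, 5]

Answer: 0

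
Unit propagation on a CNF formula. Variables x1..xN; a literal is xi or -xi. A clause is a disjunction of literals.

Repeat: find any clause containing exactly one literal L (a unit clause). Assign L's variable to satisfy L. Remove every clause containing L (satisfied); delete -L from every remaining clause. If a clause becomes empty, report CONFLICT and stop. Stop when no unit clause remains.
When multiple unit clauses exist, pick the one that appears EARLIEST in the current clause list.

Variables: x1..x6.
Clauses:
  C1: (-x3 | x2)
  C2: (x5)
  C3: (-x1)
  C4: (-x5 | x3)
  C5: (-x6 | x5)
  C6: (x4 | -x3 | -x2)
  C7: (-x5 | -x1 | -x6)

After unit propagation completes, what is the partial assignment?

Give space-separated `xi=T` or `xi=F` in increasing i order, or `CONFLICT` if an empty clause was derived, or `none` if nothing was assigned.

Answer: x1=F x2=T x3=T x4=T x5=T

Derivation:
unit clause [5] forces x5=T; simplify:
  drop -5 from [-5, 3] -> [3]
  drop -5 from [-5, -1, -6] -> [-1, -6]
  satisfied 2 clause(s); 5 remain; assigned so far: [5]
unit clause [-1] forces x1=F; simplify:
  satisfied 2 clause(s); 3 remain; assigned so far: [1, 5]
unit clause [3] forces x3=T; simplify:
  drop -3 from [-3, 2] -> [2]
  drop -3 from [4, -3, -2] -> [4, -2]
  satisfied 1 clause(s); 2 remain; assigned so far: [1, 3, 5]
unit clause [2] forces x2=T; simplify:
  drop -2 from [4, -2] -> [4]
  satisfied 1 clause(s); 1 remain; assigned so far: [1, 2, 3, 5]
unit clause [4] forces x4=T; simplify:
  satisfied 1 clause(s); 0 remain; assigned so far: [1, 2, 3, 4, 5]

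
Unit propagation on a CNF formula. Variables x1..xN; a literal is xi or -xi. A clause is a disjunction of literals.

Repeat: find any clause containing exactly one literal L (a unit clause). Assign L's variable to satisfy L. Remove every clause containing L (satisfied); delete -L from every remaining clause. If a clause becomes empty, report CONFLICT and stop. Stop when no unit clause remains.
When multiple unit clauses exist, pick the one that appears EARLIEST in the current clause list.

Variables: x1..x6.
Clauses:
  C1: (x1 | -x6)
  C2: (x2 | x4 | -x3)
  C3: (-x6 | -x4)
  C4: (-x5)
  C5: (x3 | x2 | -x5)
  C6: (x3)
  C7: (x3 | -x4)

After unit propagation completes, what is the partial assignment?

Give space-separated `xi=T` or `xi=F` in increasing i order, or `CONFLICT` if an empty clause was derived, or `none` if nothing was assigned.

Answer: x3=T x5=F

Derivation:
unit clause [-5] forces x5=F; simplify:
  satisfied 2 clause(s); 5 remain; assigned so far: [5]
unit clause [3] forces x3=T; simplify:
  drop -3 from [2, 4, -3] -> [2, 4]
  satisfied 2 clause(s); 3 remain; assigned so far: [3, 5]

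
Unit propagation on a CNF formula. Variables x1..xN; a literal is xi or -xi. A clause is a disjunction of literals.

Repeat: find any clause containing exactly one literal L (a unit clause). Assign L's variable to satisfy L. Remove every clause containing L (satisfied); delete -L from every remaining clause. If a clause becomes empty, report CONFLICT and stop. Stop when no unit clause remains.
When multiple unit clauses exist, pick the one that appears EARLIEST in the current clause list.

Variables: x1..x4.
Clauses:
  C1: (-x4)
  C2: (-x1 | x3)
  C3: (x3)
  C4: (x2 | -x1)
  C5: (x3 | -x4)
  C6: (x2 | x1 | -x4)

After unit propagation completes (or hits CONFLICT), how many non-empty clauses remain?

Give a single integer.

unit clause [-4] forces x4=F; simplify:
  satisfied 3 clause(s); 3 remain; assigned so far: [4]
unit clause [3] forces x3=T; simplify:
  satisfied 2 clause(s); 1 remain; assigned so far: [3, 4]

Answer: 1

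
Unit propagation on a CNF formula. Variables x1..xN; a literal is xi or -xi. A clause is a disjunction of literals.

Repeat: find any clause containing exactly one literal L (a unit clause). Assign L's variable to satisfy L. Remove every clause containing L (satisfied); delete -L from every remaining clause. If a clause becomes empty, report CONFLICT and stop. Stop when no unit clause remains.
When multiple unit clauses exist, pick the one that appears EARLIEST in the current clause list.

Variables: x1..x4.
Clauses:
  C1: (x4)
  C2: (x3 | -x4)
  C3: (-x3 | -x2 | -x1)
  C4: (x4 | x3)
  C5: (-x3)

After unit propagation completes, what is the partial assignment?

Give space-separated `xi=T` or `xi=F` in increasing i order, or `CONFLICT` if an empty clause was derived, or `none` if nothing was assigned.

Answer: CONFLICT

Derivation:
unit clause [4] forces x4=T; simplify:
  drop -4 from [3, -4] -> [3]
  satisfied 2 clause(s); 3 remain; assigned so far: [4]
unit clause [3] forces x3=T; simplify:
  drop -3 from [-3, -2, -1] -> [-2, -1]
  drop -3 from [-3] -> [] (empty!)
  satisfied 1 clause(s); 2 remain; assigned so far: [3, 4]
CONFLICT (empty clause)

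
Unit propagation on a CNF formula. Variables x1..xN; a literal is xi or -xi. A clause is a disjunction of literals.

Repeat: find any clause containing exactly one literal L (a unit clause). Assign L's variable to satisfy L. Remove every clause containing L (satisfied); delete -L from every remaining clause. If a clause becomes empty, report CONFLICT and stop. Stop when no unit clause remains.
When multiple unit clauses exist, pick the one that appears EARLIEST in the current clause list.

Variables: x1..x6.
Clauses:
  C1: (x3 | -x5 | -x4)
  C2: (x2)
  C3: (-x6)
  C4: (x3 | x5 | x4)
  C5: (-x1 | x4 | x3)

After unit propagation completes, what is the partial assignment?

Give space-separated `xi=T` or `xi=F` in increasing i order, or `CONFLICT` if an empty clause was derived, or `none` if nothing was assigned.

Answer: x2=T x6=F

Derivation:
unit clause [2] forces x2=T; simplify:
  satisfied 1 clause(s); 4 remain; assigned so far: [2]
unit clause [-6] forces x6=F; simplify:
  satisfied 1 clause(s); 3 remain; assigned so far: [2, 6]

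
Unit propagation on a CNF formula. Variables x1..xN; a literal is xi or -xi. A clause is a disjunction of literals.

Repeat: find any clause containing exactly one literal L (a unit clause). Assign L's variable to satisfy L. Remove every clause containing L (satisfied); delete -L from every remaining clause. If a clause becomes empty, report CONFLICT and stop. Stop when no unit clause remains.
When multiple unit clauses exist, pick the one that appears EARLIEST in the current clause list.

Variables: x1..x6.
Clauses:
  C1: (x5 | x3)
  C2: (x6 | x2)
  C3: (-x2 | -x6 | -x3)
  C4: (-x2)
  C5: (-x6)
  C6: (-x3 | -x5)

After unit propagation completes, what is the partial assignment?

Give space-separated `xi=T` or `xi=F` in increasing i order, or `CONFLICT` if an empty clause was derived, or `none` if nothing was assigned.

Answer: CONFLICT

Derivation:
unit clause [-2] forces x2=F; simplify:
  drop 2 from [6, 2] -> [6]
  satisfied 2 clause(s); 4 remain; assigned so far: [2]
unit clause [6] forces x6=T; simplify:
  drop -6 from [-6] -> [] (empty!)
  satisfied 1 clause(s); 3 remain; assigned so far: [2, 6]
CONFLICT (empty clause)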